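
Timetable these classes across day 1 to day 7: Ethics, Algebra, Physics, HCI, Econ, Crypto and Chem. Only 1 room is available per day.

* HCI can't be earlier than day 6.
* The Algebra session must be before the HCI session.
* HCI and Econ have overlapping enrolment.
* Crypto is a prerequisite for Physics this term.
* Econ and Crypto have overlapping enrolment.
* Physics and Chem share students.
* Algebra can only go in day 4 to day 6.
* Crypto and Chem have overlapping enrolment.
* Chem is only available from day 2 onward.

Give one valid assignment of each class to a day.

Ethics=day 5, Econ=day 7, Algebra=day 4, Crypto=day 1, Physics=day 3, Chem=day 2, HCI=day 6

Checking: Crypto(day 1) before Physics(day 3); Algebra(day 4) before HCI(day 6); HCI(day 6) != Econ(day 7); Econ(day 7) != Crypto(day 1); Crypto(day 1) != Chem(day 2); Physics(day 3) != Chem(day 2); HCI=day 6 in [day 6,day 7]; Chem=day 2 in [day 2,day 7]; Algebra=day 4 in [day 4,day 6]; max 1 per day (cap 1).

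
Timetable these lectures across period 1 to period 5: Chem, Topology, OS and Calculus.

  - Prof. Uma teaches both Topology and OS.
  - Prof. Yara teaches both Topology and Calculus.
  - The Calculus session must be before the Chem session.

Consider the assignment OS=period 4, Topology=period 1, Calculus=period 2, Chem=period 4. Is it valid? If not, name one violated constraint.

Prof. Uma teaches both Topology and OS — holds.
Prof. Yara teaches both Topology and Calculus — holds.
The Calculus session must be before the Chem session — holds.

Yes, all constraints hold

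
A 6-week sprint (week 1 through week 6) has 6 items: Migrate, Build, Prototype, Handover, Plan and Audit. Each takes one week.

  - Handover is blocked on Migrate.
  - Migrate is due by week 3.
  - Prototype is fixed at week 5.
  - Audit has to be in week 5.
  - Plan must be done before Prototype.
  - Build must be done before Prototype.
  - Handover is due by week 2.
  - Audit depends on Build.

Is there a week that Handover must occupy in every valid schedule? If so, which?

week 2

Precedence pushes Handover to at least week 2; Handover's own window allows nothing later than week 2.
So Handover is pinned to week 2.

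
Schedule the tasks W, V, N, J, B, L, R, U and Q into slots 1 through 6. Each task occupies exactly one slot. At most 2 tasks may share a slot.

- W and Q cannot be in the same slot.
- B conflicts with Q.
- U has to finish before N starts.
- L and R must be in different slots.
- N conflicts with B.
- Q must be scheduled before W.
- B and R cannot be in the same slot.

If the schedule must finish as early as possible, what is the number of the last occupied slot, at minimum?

The precedence chain requires at least 2 distinct slots.
With at most 2 per slot and 9 tasks, at least 5 slots are needed.
5 works (last occupied slot: 5): for example B -> 4, Q -> 1, L -> 4, N -> 2, R -> 5, U -> 1, V -> 3, W -> 2, J -> 3.

5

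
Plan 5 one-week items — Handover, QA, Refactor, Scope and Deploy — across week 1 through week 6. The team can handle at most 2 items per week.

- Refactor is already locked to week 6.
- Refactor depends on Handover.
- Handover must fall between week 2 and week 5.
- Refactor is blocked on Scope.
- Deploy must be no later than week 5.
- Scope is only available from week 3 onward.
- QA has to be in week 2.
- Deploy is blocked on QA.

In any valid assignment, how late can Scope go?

Scope is available from week 3; downstream work caps Scope at week 5.
Scope at week 5 is achievable: Handover=week 2, QA=week 2, Deploy=week 3, Refactor=week 6, Scope=week 5.

week 5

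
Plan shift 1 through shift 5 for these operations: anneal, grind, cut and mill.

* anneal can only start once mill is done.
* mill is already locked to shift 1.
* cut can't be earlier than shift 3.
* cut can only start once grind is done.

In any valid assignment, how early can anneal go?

Precedence pushes anneal to at least shift 2.
anneal at shift 2 is achievable: mill=shift 1; anneal=shift 2; grind=shift 1; cut=shift 3.

shift 2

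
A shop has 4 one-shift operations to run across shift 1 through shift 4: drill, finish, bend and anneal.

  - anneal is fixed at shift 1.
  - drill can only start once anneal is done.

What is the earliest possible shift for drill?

shift 2

Precedence pushes drill to at least shift 2.
drill at shift 2 is achievable: anneal -> shift 1, drill -> shift 2, bend -> shift 1, finish -> shift 1.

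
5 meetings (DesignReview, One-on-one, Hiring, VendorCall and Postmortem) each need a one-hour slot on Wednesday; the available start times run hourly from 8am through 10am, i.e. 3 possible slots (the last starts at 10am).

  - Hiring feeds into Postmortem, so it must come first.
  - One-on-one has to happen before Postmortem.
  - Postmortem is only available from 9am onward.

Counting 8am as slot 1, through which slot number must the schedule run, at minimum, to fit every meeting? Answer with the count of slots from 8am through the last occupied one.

2

The precedence chain requires at least 2 distinct slots.
2 works (last occupied slot: 9am): for example One-on-one in 8am, VendorCall in 8am, Postmortem in 9am, DesignReview in 8am, Hiring in 8am.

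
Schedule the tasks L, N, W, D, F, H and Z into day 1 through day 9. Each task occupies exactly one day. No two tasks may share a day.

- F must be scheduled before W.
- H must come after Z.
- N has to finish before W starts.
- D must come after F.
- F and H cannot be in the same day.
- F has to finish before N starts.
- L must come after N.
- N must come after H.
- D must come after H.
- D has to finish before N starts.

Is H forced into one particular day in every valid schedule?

H can be day 2 (e.g. H -> day 2, N -> day 5, L -> day 7, Z -> day 1, W -> day 6, D -> day 4, F -> day 3) or day 3 (e.g. N=day 5; Z=day 2; L=day 7; D=day 4; W=day 6; H=day 3; F=day 1).

No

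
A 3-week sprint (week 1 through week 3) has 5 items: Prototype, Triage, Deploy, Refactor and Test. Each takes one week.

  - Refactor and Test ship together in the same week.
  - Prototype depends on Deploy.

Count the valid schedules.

Splitting on Prototype: it can be week 2 (9), week 3 (18). Listing each branch's schedules as (Triage, Deploy, Refactor, Test) by week number:
Prototype=week 2: (1,1,1,1) (1,1,2,2) (1,1,3,3) (2,1,1,1) (2,1,2,2) (2,1,3,3) (3,1,1,1) (3,1,2,2) (3,1,3,3) — 9.
Prototype=week 3: (1,1,1,1) (1,1,2,2) (1,1,3,3) (1,2,1,1) (1,2,2,2) (1,2,3,3) (2,1,1,1) (2,1,2,2) (2,1,3,3) (2,2,1,1) (2,2,2,2) (2,2,3,3) (3,1,1,1) (3,1,2,2) (3,1,3,3) (3,2,1,1) (3,2,2,2) (3,2,3,3) — 18.
Summing: 9 + 18 = 27.

27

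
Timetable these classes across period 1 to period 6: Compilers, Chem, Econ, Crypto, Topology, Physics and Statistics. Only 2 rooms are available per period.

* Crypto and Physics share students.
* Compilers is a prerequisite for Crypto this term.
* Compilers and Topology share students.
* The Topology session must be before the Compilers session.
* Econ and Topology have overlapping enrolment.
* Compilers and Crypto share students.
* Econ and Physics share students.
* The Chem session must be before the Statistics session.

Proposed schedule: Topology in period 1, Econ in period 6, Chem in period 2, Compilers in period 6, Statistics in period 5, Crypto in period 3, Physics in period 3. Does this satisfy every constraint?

Compilers and Crypto share students — holds.
Compilers and Topology share students — holds.
Compilers is a prerequisite for Crypto this term — violated.
Econ and Topology have overlapping enrolment — holds.
The Topology session must be before the Compilers session — holds.
Only 2 rooms are available per period — holds.
Econ and Physics share students — holds.
The Chem session must be before the Statistics session — holds.
Crypto and Physics share students — violated.

Invalid. Compilers is a prerequisite for Crypto this term.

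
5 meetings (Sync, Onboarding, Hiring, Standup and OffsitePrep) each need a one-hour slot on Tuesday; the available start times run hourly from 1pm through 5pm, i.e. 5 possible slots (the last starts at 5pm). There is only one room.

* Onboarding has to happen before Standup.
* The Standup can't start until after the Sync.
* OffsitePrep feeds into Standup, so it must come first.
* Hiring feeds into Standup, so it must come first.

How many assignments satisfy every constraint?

24

Splitting on Sync: it can be 1pm (6), 2pm (6), 3pm (6), 4pm (6). Listing each branch's schedules as (Onboarding, Hiring, Standup, OffsitePrep):
Sync=1pm: (2pm,3pm,5pm,4pm) (2pm,4pm,5pm,3pm) (3pm,2pm,5pm,4pm) (3pm,4pm,5pm,2pm) (4pm,2pm,5pm,3pm) (4pm,3pm,5pm,2pm) — 6.
Sync=2pm: (1pm,3pm,5pm,4pm) (1pm,4pm,5pm,3pm) (3pm,1pm,5pm,4pm) (3pm,4pm,5pm,1pm) (4pm,1pm,5pm,3pm) (4pm,3pm,5pm,1pm) — 6.
Sync=3pm: (1pm,2pm,5pm,4pm) (1pm,4pm,5pm,2pm) (2pm,1pm,5pm,4pm) (2pm,4pm,5pm,1pm) (4pm,1pm,5pm,2pm) (4pm,2pm,5pm,1pm) — 6.
Sync=4pm: (1pm,2pm,5pm,3pm) (1pm,3pm,5pm,2pm) (2pm,1pm,5pm,3pm) (2pm,3pm,5pm,1pm) (3pm,1pm,5pm,2pm) (3pm,2pm,5pm,1pm) — 6.
Summing: 6 + 6 + 6 + 6 = 24.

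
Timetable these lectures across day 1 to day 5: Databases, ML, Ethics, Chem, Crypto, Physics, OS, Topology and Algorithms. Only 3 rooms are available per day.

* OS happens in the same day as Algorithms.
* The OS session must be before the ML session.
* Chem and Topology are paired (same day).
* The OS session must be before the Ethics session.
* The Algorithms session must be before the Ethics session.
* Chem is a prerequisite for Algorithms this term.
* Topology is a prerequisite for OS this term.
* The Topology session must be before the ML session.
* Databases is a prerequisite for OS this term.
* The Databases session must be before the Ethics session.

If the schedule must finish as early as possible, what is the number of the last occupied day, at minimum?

3

The precedence chain requires at least 3 distinct days.
With at most 3 per day and 9 lectures, at least 3 days are needed.
3 works (last occupied day: day 3): for example Topology=day 1, Crypto=day 2, Chem=day 1, ML=day 3, Databases=day 1, Ethics=day 3, Algorithms=day 2, Physics=day 3, OS=day 2.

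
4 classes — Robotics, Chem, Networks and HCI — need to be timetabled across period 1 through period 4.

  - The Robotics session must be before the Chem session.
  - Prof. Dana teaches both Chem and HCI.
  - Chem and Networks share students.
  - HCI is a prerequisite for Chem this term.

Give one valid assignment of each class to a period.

Networks=period 1; Robotics=period 1; Chem=period 2; HCI=period 1

Checking: Robotics(period 1) before Chem(period 2); HCI(period 1) before Chem(period 2); Chem(period 2) != Networks(period 1); Chem(period 2) != HCI(period 1).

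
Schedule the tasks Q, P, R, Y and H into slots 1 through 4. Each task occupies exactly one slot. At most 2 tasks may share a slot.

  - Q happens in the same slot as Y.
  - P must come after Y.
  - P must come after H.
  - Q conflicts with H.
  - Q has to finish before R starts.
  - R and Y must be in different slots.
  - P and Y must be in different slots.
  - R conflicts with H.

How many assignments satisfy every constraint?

Splitting on Q: it can be 1 (6), 2 (5), 3 (2). Listing each branch's schedules as (P, R, Y, H):
Q=1: (3,3,1,2) (3,4,1,2) (4,2,1,3) (4,3,1,2) (4,4,1,2) (4,4,1,3) — 6.
Q=2: (3,3,2,1) (3,4,2,1) (4,3,2,1) (4,4,2,1) (4,4,2,3) — 5.
Q=3: (4,4,3,1) (4,4,3,2) — 2.
Summing: 6 + 5 + 2 = 13.

13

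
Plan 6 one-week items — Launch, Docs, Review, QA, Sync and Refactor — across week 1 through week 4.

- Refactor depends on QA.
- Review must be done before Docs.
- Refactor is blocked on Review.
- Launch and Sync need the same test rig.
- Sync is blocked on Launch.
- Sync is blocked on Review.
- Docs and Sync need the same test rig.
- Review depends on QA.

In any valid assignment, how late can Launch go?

week 3

Downstream work caps Launch at week 3.
Launch at week 3 is achievable: Launch=week 3; Review=week 2; QA=week 1; Docs=week 3; Refactor=week 3; Sync=week 4.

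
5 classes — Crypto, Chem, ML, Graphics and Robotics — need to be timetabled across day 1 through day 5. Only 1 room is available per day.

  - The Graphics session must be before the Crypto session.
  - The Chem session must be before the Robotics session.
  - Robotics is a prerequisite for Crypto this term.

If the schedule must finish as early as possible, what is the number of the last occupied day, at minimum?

The precedence chain requires at least 3 distinct days.
With at most 1 per day and 5 classes, at least 5 days are needed.
5 works (last occupied day: day 5): for example Chem -> day 1; Crypto -> day 4; Graphics -> day 3; ML -> day 5; Robotics -> day 2.

day 5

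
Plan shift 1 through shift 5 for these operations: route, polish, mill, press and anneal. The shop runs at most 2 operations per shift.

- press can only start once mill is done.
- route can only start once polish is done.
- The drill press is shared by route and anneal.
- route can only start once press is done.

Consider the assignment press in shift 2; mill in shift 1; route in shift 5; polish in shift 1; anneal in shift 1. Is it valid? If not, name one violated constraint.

The shop runs at most 2 operations per shift — violated.
route can only start once polish is done — holds.
press can only start once mill is done — holds.
The drill press is shared by route and anneal — holds.
route can only start once press is done — holds.

Invalid. The shop runs at most 2 operations per shift.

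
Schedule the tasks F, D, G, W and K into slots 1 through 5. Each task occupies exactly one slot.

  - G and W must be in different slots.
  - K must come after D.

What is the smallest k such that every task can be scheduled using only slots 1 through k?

The precedence chain requires at least 2 distinct slots.
2 works (last occupied slot: 2): for example F in 1; D in 1; W in 2; K in 2; G in 1.

2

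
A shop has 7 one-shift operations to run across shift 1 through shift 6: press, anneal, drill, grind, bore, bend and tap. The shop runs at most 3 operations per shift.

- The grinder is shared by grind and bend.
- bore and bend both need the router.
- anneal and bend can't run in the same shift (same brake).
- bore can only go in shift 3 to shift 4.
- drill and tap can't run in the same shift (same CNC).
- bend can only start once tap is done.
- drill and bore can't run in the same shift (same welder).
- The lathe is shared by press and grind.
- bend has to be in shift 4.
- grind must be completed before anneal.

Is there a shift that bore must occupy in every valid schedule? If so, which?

shift 3

bore's window is shift 3–shift 4.
bend is fixed at shift 4, and bore can't share a shift with bend.
So bore must be shift 3.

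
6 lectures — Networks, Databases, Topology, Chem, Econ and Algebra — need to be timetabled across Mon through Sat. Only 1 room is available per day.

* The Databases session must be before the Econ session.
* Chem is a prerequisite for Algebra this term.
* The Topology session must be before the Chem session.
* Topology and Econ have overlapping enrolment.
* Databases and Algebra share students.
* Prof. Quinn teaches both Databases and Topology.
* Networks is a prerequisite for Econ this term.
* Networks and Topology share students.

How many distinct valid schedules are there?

Splitting on Networks: it can be Mon (10), Tue (10), Wed (9), Thu (7), Fri (4). Listing each branch's schedules as (Databases, Topology, Chem, Econ, Algebra):
Networks=Mon: (Tue,Wed,Thu,Fri,Sat) (Tue,Wed,Thu,Sat,Fri) (Tue,Wed,Fri,Thu,Sat) (Tue,Thu,Fri,Wed,Sat) (Wed,Tue,Thu,Fri,Sat) (Wed,Tue,Thu,Sat,Fri) (Wed,Tue,Fri,Thu,Sat) (Thu,Tue,Wed,Fri,Sat) (Thu,Tue,Wed,Sat,Fri) (Fri,Tue,Wed,Sat,Thu) — 10.
Networks=Tue: (Mon,Wed,Thu,Fri,Sat) (Mon,Wed,Thu,Sat,Fri) (Mon,Wed,Fri,Thu,Sat) (Mon,Thu,Fri,Wed,Sat) (Wed,Mon,Thu,Fri,Sat) (Wed,Mon,Thu,Sat,Fri) (Wed,Mon,Fri,Thu,Sat) (Thu,Mon,Wed,Fri,Sat) (Thu,Mon,Wed,Sat,Fri) (Fri,Mon,Wed,Sat,Thu) — 10.
Networks=Wed: (Mon,Tue,Thu,Fri,Sat) (Mon,Tue,Thu,Sat,Fri) (Mon,Tue,Fri,Thu,Sat) (Tue,Mon,Thu,Fri,Sat) (Tue,Mon,Thu,Sat,Fri) (Tue,Mon,Fri,Thu,Sat) (Thu,Mon,Tue,Fri,Sat) (Thu,Mon,Tue,Sat,Fri) (Fri,Mon,Tue,Sat,Thu) — 9.
Networks=Thu: (Mon,Tue,Wed,Fri,Sat) (Mon,Tue,Wed,Sat,Fri) (Tue,Mon,Wed,Fri,Sat) (Tue,Mon,Wed,Sat,Fri) (Wed,Mon,Tue,Fri,Sat) (Wed,Mon,Tue,Sat,Fri) (Fri,Mon,Tue,Sat,Wed) — 7.
Networks=Fri: (Mon,Tue,Wed,Sat,Thu) (Tue,Mon,Wed,Sat,Thu) (Wed,Mon,Tue,Sat,Thu) (Thu,Mon,Tue,Sat,Wed) — 4.
Summing: 10 + 10 + 9 + 7 + 4 = 40.

40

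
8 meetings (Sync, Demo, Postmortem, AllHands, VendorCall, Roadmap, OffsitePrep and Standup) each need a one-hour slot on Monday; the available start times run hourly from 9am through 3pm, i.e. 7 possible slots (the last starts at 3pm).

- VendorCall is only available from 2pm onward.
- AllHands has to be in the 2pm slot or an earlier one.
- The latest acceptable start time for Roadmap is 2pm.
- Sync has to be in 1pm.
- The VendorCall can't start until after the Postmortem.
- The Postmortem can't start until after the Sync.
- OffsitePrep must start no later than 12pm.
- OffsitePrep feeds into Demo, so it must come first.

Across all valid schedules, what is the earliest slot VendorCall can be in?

VendorCall is available from 2pm; precedence pushes VendorCall to at least 3pm.
VendorCall at 3pm is achievable: Postmortem -> 2pm, AllHands -> 9am, Demo -> 10am, Roadmap -> 9am, Standup -> 9am, OffsitePrep -> 9am, VendorCall -> 3pm, Sync -> 1pm.

3pm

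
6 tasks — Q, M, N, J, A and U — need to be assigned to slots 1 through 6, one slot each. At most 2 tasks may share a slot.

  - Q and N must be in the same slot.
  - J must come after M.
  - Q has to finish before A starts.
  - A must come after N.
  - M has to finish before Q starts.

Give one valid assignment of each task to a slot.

U in 1, N in 2, J in 3, Q in 2, M in 1, A in 3

Checking: N(2) before A(3); M(1) before J(3); M(1) before Q(2); Q(2) before A(3); Q = N = 2; max 2 per slot (cap 2).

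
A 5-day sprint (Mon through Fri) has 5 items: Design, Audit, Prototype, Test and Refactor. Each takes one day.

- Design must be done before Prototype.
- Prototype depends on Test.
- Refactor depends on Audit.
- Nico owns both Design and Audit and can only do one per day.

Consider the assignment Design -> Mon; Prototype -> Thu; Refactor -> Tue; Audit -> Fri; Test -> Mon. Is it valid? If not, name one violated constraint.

No — it violates: Refactor depends on Audit

Prototype depends on Test — holds.
Design must be done before Prototype — holds.
Nico owns both Design and Audit and can only do one per day — holds.
Refactor depends on Audit — violated.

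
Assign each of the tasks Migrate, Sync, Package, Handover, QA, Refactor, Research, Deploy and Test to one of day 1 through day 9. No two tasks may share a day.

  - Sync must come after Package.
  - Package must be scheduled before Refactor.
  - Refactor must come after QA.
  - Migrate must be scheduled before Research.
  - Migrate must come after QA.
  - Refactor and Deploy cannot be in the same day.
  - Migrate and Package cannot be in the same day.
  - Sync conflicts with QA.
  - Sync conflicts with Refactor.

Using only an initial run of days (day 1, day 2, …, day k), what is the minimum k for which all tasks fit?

The precedence chain requires at least 3 distinct days.
With at most 1 per day and 9 tasks, at least 9 days are needed.
9 works (last occupied day: day 9): for example Test=day 9; Handover=day 7; Migrate=day 2; QA=day 1; Sync=day 5; Deploy=day 8; Refactor=day 4; Package=day 3; Research=day 6.

9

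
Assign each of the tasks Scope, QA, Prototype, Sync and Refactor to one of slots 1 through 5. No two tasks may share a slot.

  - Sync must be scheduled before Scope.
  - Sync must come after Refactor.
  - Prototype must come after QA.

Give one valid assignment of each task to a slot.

Sync=2; Scope=3; Prototype=5; QA=4; Refactor=1

Checking: Refactor(1) before Sync(2); Sync(2) before Scope(3); QA(4) before Prototype(5); max 1 per slot (cap 1).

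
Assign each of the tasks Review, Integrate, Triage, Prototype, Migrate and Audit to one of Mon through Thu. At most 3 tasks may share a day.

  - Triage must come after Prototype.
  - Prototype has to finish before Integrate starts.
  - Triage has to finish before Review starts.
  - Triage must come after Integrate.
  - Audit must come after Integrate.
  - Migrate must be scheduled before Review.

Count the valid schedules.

Splitting on Migrate: it can be Mon (2), Tue (2), Wed (2). Listing each branch's schedules as (Review, Integrate, Triage, Prototype, Audit):
Migrate=Mon: (Thu,Tue,Wed,Mon,Wed) (Thu,Tue,Wed,Mon,Thu) — 2.
Migrate=Tue: (Thu,Tue,Wed,Mon,Wed) (Thu,Tue,Wed,Mon,Thu) — 2.
Migrate=Wed: (Thu,Tue,Wed,Mon,Wed) (Thu,Tue,Wed,Mon,Thu) — 2.
Summing: 2 + 2 + 2 = 6.

6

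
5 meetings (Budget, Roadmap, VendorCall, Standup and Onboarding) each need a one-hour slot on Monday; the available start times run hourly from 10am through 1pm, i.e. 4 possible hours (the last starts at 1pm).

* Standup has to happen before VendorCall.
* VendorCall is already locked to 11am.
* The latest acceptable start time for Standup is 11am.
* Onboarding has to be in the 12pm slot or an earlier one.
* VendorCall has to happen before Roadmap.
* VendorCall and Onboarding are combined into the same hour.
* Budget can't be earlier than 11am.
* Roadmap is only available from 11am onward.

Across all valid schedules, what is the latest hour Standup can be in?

Standup's own window allows nothing later than 11am; downstream work caps Standup at 10am.
Standup at 10am is achievable: Roadmap=12pm, Onboarding=11am, Budget=11am, Standup=10am, VendorCall=11am.

10am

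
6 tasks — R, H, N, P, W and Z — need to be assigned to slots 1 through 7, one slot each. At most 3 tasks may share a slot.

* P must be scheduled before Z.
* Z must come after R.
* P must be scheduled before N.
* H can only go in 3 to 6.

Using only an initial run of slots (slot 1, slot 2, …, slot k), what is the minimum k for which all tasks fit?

3

The precedence chain requires at least 2 distinct slots.
With at most 3 per slot and 6 tasks, at least 2 slots are needed.
H can't be placed before 3, so the schedule must run through at least slot 3.
3 works (last occupied slot: 3): for example P in 1; H in 3; N in 2; Z in 2; W in 1; R in 1.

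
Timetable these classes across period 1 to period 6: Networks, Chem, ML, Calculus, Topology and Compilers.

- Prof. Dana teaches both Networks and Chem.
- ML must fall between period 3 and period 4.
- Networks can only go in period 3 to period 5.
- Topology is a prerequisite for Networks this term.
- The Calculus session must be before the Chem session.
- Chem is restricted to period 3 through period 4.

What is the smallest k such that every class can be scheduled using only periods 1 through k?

4

The precedence chain requires at least 2 distinct periods.
Networks can't be placed before period 3, so the schedule must run through at least period 3.
Could 3 periods be enough, i.e. nothing placed later than period 3? No: Networks's window within 3 periods is {period 3}; Chem's window within 3 periods is {period 3}; Chem can't share with Networks (period 3) → nothing is left.
So 3 periods is not enough.
4 works (last occupied period: period 4): for example Topology -> period 1; Compilers -> period 1; Chem -> period 4; ML -> period 3; Networks -> period 3; Calculus -> period 1.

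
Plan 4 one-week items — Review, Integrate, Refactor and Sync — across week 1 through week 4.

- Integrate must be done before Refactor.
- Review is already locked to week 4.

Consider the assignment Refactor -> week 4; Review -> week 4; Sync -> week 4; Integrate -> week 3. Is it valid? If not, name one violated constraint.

Integrate must be done before Refactor — holds.
Review is already locked to week 4 — holds.

Yes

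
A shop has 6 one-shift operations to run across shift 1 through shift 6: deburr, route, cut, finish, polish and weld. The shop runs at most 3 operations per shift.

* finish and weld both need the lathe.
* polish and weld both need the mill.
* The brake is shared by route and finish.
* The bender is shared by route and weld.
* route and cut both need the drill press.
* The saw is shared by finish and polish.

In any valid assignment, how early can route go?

route at shift 1 is achievable: route=shift 1, finish=shift 2, weld=shift 3, polish=shift 1, deburr=shift 1, cut=shift 2.

shift 1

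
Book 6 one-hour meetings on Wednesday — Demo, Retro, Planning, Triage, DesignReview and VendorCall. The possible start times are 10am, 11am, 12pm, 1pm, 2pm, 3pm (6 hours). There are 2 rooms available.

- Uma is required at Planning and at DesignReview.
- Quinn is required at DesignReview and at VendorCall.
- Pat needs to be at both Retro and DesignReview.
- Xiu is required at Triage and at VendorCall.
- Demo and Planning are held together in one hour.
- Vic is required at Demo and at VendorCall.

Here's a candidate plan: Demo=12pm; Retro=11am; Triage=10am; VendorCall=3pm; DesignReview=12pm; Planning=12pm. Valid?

There are 2 rooms available — violated.
Xiu is required at Triage and at VendorCall — holds.
Quinn is required at DesignReview and at VendorCall — holds.
Vic is required at Demo and at VendorCall — holds.
Demo and Planning are held together in one hour — holds.
Uma is required at Planning and at DesignReview — violated.
Pat needs to be at both Retro and DesignReview — holds.

No — it violates: Uma is required at Planning and at DesignReview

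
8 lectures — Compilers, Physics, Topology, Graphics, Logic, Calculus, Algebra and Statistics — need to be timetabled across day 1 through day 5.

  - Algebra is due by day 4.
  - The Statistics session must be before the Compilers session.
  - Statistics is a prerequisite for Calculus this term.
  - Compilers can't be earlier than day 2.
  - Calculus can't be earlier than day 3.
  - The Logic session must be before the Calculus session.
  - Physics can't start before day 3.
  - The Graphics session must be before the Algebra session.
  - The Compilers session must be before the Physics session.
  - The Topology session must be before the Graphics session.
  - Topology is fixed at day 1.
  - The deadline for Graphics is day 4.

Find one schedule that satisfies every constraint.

Logic -> day 1, Graphics -> day 2, Compilers -> day 2, Calculus -> day 3, Topology -> day 1, Physics -> day 3, Algebra -> day 3, Statistics -> day 1

Checking: Compilers(day 2) before Physics(day 3); Graphics(day 2) before Algebra(day 3); Statistics(day 1) before Compilers(day 2); Topology(day 1) before Graphics(day 2); Statistics(day 1) before Calculus(day 3); Logic(day 1) before Calculus(day 3); Compilers=day 2 in [day 2,day 5]; Topology=day 1 in [day 1,day 1]; Graphics=day 2 in [day 1,day 4]; Calculus=day 3 in [day 3,day 5]; Physics=day 3 in [day 3,day 5]; Algebra=day 3 in [day 1,day 4].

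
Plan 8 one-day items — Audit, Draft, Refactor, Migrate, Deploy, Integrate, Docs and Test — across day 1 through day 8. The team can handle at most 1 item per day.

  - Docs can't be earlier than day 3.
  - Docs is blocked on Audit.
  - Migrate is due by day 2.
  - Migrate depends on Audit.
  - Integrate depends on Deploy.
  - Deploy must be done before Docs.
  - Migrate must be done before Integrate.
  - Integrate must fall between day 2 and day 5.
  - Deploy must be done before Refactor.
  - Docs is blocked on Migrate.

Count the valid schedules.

60

Splitting on Refactor: it can be day 4 (6), day 5 (6), day 6 (16), day 7 (16), day 8 (16). Listing each branch's schedules as (Audit, Draft, Migrate, Deploy, Integrate, Docs, Test) by day number:
Refactor=day 4: (1,6,2,3,5,7,8) (1,6,2,3,5,8,7) (1,7,2,3,5,6,8) (1,7,2,3,5,8,6) (1,8,2,3,5,6,7) (1,8,2,3,5,7,6) — 6.
Refactor=day 5: (1,6,2,3,4,7,8) (1,6,2,3,4,8,7) (1,7,2,3,4,6,8) (1,7,2,3,4,8,6) (1,8,2,3,4,6,7) (1,8,2,3,4,7,6) — 6.
Refactor=day 6: (1,3,2,4,5,7,8) (1,3,2,4,5,8,7) (1,4,2,3,5,7,8) (1,4,2,3,5,8,7) (1,5,2,3,4,7,8) (1,5,2,3,4,8,7) (1,7,2,3,4,5,8) (1,7,2,3,4,8,5) (1,7,2,3,5,4,8) (1,7,2,3,5,8,4) (1,7,2,4,5,8,3) (1,8,2,3,4,5,7) (1,8,2,3,4,7,5) (1,8,2,3,5,4,7) (1,8,2,3,5,7,4) (1,8,2,4,5,7,3) — 16.
Refactor=day 7: (1,3,2,4,5,6,8) (1,3,2,4,5,8,6) (1,4,2,3,5,6,8) (1,4,2,3,5,8,6) (1,5,2,3,4,6,8) (1,5,2,3,4,8,6) (1,6,2,3,4,5,8) (1,6,2,3,4,8,5) (1,6,2,3,5,4,8) (1,6,2,3,5,8,4) (1,6,2,4,5,8,3) (1,8,2,3,4,5,6) (1,8,2,3,4,6,5) (1,8,2,3,5,4,6) (1,8,2,3,5,6,4) (1,8,2,4,5,6,3) — 16.
Refactor=day 8: (1,3,2,4,5,6,7) (1,3,2,4,5,7,6) (1,4,2,3,5,6,7) (1,4,2,3,5,7,6) (1,5,2,3,4,6,7) (1,5,2,3,4,7,6) (1,6,2,3,4,5,7) (1,6,2,3,4,7,5) (1,6,2,3,5,4,7) (1,6,2,3,5,7,4) (1,6,2,4,5,7,3) (1,7,2,3,4,5,6) (1,7,2,3,4,6,5) (1,7,2,3,5,4,6) (1,7,2,3,5,6,4) (1,7,2,4,5,6,3) — 16.
Summing: 6 + 6 + 16 + 16 + 16 = 60.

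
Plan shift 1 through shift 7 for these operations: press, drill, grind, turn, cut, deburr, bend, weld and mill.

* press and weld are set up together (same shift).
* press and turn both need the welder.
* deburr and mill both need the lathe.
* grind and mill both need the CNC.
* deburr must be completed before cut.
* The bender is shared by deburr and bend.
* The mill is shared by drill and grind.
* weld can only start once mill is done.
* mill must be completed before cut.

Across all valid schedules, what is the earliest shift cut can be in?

Precedence pushes cut to at least shift 2.
cut at shift 3 is achievable: drill in shift 1; deburr in shift 2; weld in shift 2; turn in shift 1; bend in shift 1; cut in shift 3; mill in shift 1; press in shift 2; grind in shift 2.
Nothing earlier works — the conflict constraints rule out every shift before shift 3.

shift 3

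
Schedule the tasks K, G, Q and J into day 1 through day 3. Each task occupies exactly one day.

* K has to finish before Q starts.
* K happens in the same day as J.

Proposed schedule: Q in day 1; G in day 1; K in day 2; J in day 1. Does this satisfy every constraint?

No. K has to finish before Q starts is not satisfied.

K happens in the same day as J — violated.
K has to finish before Q starts — violated.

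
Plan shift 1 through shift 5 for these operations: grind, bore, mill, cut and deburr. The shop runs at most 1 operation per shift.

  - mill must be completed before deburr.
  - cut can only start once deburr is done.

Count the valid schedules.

Splitting on grind: it can be shift 1 (4), shift 2 (4), shift 3 (4), shift 4 (4), shift 5 (4). Listing each branch's schedules as (bore, mill, cut, deburr) by shift number:
grind=shift 1: (2,3,5,4) (3,2,5,4) (4,2,5,3) (5,2,4,3) — 4.
grind=shift 2: (1,3,5,4) (3,1,5,4) (4,1,5,3) (5,1,4,3) — 4.
grind=shift 3: (1,2,5,4) (2,1,5,4) (4,1,5,2) (5,1,4,2) — 4.
grind=shift 4: (1,2,5,3) (2,1,5,3) (3,1,5,2) (5,1,3,2) — 4.
grind=shift 5: (1,2,4,3) (2,1,4,3) (3,1,4,2) (4,1,3,2) — 4.
Summing: 4 + 4 + 4 + 4 + 4 = 20.

20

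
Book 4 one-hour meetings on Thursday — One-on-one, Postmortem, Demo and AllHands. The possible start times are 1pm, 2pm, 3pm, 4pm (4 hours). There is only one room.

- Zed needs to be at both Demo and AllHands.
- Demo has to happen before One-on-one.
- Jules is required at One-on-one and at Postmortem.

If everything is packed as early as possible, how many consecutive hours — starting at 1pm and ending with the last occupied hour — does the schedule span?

4 hours

The precedence chain requires at least 2 distinct hours.
With at most 1 per hour and 4 meetings, at least 4 hours are needed.
4 works (last occupied hour: 4pm): for example AllHands in 4pm, One-on-one in 2pm, Demo in 1pm, Postmortem in 3pm.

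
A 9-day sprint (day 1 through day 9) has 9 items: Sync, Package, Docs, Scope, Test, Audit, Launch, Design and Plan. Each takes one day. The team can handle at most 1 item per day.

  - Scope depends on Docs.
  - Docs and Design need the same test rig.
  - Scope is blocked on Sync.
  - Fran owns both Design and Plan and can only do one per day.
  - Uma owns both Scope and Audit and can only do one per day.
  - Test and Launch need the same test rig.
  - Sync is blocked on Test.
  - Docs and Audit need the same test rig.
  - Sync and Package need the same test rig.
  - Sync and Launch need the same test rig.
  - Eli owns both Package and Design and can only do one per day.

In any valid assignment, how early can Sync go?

Precedence pushes Sync to at least day 2; downstream work caps Sync at day 8.
Sync at day 2 is achievable: Plan in day 9; Launch in day 7; Test in day 1; Package in day 5; Scope in day 4; Audit in day 6; Sync in day 2; Design in day 8; Docs in day 3.

day 2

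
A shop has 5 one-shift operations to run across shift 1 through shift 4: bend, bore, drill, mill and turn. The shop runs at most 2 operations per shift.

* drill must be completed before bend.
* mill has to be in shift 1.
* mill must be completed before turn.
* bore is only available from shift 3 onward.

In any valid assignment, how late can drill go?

shift 3

Downstream work caps drill at shift 3.
drill at shift 3 is achievable: turn in shift 2; mill in shift 1; drill in shift 3; bore in shift 3; bend in shift 4.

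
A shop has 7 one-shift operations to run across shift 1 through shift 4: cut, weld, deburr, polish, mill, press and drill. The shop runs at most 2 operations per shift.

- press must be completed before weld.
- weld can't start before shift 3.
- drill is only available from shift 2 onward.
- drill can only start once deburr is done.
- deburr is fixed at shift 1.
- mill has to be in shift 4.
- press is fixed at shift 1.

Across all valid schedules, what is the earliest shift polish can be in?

shift 2

polish at shift 2 is achievable: mill in shift 4; weld in shift 3; cut in shift 3; deburr in shift 1; drill in shift 2; polish in shift 2; press in shift 1.
Nothing earlier works — the capacity limit rule out every shift before shift 2.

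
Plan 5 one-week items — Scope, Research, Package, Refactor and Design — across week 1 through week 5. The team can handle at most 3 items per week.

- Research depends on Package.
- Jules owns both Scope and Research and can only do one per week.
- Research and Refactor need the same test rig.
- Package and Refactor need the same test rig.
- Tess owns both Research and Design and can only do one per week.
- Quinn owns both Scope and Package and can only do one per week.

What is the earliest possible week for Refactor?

week 1

Refactor at week 1 is achievable: Research -> week 3; Design -> week 1; Package -> week 2; Refactor -> week 1; Scope -> week 1.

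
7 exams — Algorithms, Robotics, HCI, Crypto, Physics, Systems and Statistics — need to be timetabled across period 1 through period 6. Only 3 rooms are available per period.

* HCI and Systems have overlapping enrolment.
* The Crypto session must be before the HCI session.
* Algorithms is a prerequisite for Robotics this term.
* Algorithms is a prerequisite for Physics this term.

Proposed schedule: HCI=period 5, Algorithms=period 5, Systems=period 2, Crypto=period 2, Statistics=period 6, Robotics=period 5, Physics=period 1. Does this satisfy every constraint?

No. Algorithms is a prerequisite for Physics this term is not satisfied.

The Crypto session must be before the HCI session — holds.
Algorithms is a prerequisite for Robotics this term — violated.
Only 3 rooms are available per period — holds.
HCI and Systems have overlapping enrolment — holds.
Algorithms is a prerequisite for Physics this term — violated.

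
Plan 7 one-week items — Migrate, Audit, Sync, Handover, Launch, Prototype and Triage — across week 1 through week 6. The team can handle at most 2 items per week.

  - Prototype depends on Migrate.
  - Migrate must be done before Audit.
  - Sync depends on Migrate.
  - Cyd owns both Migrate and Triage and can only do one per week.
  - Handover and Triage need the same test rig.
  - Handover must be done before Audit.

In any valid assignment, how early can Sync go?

week 2

Precedence pushes Sync to at least week 2.
Sync at week 2 is achievable: Triage=week 4, Handover=week 1, Migrate=week 1, Audit=week 2, Prototype=week 3, Launch=week 3, Sync=week 2.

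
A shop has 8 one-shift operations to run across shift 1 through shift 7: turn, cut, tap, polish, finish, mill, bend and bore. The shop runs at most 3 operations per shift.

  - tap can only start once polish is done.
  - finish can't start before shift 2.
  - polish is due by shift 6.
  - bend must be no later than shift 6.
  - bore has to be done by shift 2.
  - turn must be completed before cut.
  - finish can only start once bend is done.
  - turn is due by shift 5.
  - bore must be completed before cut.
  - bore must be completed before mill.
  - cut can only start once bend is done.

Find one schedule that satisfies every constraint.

cut=shift 2; polish=shift 2; mill=shift 3; turn=shift 1; bend=shift 1; bore=shift 1; finish=shift 2; tap=shift 3

Checking: bore(shift 1) before mill(shift 3); bend(shift 1) before finish(shift 2); bore(shift 1) before cut(shift 2); polish(shift 2) before tap(shift 3); turn(shift 1) before cut(shift 2); bend(shift 1) before cut(shift 2); finish=shift 2 in [shift 2,shift 7]; bore=shift 1 in [shift 1,shift 2]; bend=shift 1 in [shift 1,shift 6]; turn=shift 1 in [shift 1,shift 5]; polish=shift 2 in [shift 1,shift 6]; max 3 per shift (cap 3).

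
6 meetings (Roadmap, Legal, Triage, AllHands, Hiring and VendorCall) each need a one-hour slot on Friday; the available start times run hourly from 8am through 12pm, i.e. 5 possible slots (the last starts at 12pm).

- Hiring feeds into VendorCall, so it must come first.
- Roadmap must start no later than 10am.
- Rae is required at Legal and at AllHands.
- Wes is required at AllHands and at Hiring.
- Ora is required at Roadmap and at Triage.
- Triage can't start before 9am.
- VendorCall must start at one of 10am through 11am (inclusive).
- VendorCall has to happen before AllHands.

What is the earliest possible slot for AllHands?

Precedence pushes AllHands to at least 11am.
AllHands at 11am is achievable: Triage=9am, Roadmap=8am, VendorCall=10am, Legal=8am, Hiring=8am, AllHands=11am.

11am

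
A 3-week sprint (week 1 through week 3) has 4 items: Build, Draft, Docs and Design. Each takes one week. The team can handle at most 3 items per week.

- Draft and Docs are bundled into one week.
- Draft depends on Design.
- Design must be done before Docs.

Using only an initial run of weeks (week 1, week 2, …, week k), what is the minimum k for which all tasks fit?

The precedence chain requires at least 2 distinct weeks.
With at most 3 per week and 4 tasks, at least 2 weeks are needed.
2 works (last occupied week: week 2): for example Draft in week 2, Docs in week 2, Build in week 1, Design in week 1.

2 weeks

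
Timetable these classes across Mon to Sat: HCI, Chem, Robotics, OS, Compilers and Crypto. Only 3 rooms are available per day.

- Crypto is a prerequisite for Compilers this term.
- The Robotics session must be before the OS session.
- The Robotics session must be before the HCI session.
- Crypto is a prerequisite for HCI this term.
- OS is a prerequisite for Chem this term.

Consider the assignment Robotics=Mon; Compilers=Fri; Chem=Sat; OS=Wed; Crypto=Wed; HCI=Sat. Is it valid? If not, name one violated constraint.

Yes, all constraints hold

OS is a prerequisite for Chem this term — holds.
The Robotics session must be before the OS session — holds.
Crypto is a prerequisite for Compilers this term — holds.
Crypto is a prerequisite for HCI this term — holds.
The Robotics session must be before the HCI session — holds.
Only 3 rooms are available per day — holds.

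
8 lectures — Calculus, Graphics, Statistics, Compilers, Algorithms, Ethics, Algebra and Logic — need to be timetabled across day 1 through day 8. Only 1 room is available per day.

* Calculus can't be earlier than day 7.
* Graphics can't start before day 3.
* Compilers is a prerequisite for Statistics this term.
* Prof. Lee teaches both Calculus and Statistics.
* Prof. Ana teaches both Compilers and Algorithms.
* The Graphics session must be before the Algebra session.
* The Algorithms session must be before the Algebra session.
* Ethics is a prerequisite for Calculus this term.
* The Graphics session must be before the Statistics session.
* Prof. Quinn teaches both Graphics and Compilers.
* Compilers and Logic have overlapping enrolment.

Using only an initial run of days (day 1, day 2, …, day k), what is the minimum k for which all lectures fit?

8 days

The precedence chain requires at least 2 distinct days.
With at most 1 per day and 8 lectures, at least 8 days are needed.
Calculus can't be placed before day 7, so the schedule must run through at least day 7.
8 works (last occupied day: day 8): for example Ethics -> day 6, Algebra -> day 5, Graphics -> day 3, Logic -> day 8, Algorithms -> day 2, Compilers -> day 1, Calculus -> day 7, Statistics -> day 4.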